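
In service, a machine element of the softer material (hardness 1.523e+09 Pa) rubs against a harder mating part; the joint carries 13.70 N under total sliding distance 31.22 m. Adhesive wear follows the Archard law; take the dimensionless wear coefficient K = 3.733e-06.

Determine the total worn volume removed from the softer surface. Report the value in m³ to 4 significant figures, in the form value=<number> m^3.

value=1.048e-12 m^3

The computation maintains exact precision, and printed values are rounded, and rounded once at the end: four significant digits.
Collected in SI base units: W = 13.70 N, H = 1.523e+09 Pa, K = 3.733e-06.
Archard volume V = K·W·L/H = 3.733e-06 · 13.70 · 31.22 / 1.523e+09 = 1.048e-12 m³.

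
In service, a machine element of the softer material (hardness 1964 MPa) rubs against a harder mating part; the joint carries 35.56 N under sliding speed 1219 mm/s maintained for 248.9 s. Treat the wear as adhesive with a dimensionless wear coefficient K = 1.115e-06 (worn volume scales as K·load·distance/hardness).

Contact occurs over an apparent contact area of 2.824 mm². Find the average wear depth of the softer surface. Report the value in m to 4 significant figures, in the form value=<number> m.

value=2.169e-06 m

Printed values are rounded; each operation keeps full float precision; rounded once at the end: 4 significant digits.
Sliding speed v = 1219 mm/s = 1.219 m/s. Path length L = v·t = 1.219 m/s × 248.9 s = 303.4 m.
Hardness H = 1964 MPa = 1.964e+09 Pa.
Contact area A = 2.824 mm² = 2.824e-06 m².
Working in SI base units: W = 35.56 N, H = 1.964e+09 Pa, K = 1.115e-06.
Archard relation: V = K·W·L/H = 1.115e-06 · 35.56 · 303.4 / 1.964e+09 = 6.125e-12 m³.
Mean wear depth h = V/A = 6.125e-12 / 2.824e-06 = 2.169e-06 m.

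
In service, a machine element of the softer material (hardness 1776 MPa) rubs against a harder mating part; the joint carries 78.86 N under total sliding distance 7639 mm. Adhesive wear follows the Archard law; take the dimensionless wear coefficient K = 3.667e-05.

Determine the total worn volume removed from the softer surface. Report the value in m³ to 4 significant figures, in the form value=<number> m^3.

value=1.244e-11 m^3

Intermediates are displayed rounded. Each operation maintains full float precision. Rounded just once to 4 significant digits.
The distance L = 7639 mm = 7.639 m.
Hardness H = 1776 MPa = 1.776e+09 Pa.
Working in SI base units: W = 78.86 N, H = 1.776e+09 Pa, K = 3.667e-05.
Archard relation: V = K·W·L/H = 3.667e-05 · 78.86 · 7.639 / 1.776e+09 = 1.244e-11 m³.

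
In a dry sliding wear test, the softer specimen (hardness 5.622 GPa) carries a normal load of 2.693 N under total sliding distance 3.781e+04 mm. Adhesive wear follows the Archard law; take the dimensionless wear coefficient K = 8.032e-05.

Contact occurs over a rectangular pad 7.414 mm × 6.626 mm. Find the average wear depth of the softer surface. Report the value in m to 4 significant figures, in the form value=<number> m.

value=2.961e-08 m

Printed values are rounded, and every step keeps exact precision, and rounded once at the end to four significant figures.
The distance L = 3.781e+04 mm = 37.81 m.
Hardness H = 5.622 GPa = 5.622e+09 Pa.
Pad sides 7.414 mm × 6.626 mm = 0.007414 m × 0.006626 m. Contact area A = 0.007414 m × 0.006626 m = 4.913e-05 m².
Expressed in SI base units: W = 2.693 N, H = 5.622e+09 Pa, K = 8.032e-05.
Worn volume V = K·W·L/H = 8.032e-05 · 2.693 · 37.81 / 5.622e+09 = 1.455e-12 m³.
Depth h = V/A = 1.455e-12 / 4.913e-05 = 2.961e-08 m.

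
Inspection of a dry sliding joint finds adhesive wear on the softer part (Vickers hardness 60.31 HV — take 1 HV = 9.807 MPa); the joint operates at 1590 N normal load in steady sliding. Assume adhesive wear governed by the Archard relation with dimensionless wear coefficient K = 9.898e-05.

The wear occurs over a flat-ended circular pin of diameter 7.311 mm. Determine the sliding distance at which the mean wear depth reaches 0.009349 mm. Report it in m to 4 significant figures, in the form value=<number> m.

value=1.475 m

The computation maintains full precision; intermediate values are displayed rounded; a single final rounding, at four significant figures.
Convert: Hardness H = 60.31 HV × 9.807 MPa/HV = 591.5 MPa = 5.915e+08 Pa.
Convert: Pin diameter d = 7.311 mm = 0.007311 m. Contact area A = π·d²/4 = π·(0.007311 m)²/4 = 4.198e-05 m².
Convert: Depth limit h_lim = 0.009349 mm = 9.349e-06 m.
In SI base units: W = 1590 N, H = 5.915e+08 Pa, K = 9.898e-05.
At the depth limit, V_lim = h_lim·A = 9.349e-06 · 4.198e-05 = 3.925e-10 m³.
So the life L = V_lim·H/(K·W) = 3.925e-10 · 5.915e+08 / (9.898e-05 · 1590) = 1.475 m.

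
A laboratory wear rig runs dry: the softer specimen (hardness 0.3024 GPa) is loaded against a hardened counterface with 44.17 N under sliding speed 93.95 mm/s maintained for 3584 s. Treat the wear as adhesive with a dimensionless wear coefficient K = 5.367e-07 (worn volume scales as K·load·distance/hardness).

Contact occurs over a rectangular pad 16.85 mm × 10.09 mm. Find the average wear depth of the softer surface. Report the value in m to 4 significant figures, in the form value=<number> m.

Quoted intermediates are rounded. All arithmetic runs at exact precision, and one last rounding to four significant figures.
Sliding speed v = 93.95 mm/s = 0.09395 m/s. The distance L = v·t = 0.09395 m/s × 3584 s = 336.7 m.
Hardness H = 0.3024 GPa = 3.024e+08 Pa.
Pad sides 16.85 mm × 10.09 mm = 0.01685 m × 0.01009 m. Contact area A = 0.01685 m × 0.01009 m = 1.700e-04 m².
SI base units throughout: W = 44.17 N, H = 3.024e+08 Pa, K = 5.367e-07.
Volume removed: V = K·W·L/H = 5.367e-07 · 44.17 · 336.7 / 3.024e+08 = 2.640e-11 m³.
Mean depth h = V/A = 2.640e-11 / 1.700e-04 = 1.553e-07 m.

value=1.553e-07 m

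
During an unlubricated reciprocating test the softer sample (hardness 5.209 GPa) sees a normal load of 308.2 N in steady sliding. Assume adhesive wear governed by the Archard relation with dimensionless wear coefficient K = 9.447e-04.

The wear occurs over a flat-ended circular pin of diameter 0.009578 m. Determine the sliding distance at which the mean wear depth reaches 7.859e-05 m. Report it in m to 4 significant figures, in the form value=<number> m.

value=101.3 m

Each operation holds full float precision; the intermediates are shown rounded. Rounded just once, at four significant digits.
Hardness H = 5.209 GPa = 5.209e+09 Pa.
Contact area A = π·d²/4 = π·(0.009578 m)²/4 = 7.205e-05 m².
Restated in SI base units: W = 308.2 N, H = 5.209e+09 Pa, K = 9.447e-04.
Wearable volume V_lim = h_lim·A = 7.859e-05 · 7.205e-05 = 5.662e-09 m³.
So the life L = V_lim·H/(K·W) = 5.662e-09 · 5.209e+09 / (9.447e-04 · 308.2) = 101.3 m.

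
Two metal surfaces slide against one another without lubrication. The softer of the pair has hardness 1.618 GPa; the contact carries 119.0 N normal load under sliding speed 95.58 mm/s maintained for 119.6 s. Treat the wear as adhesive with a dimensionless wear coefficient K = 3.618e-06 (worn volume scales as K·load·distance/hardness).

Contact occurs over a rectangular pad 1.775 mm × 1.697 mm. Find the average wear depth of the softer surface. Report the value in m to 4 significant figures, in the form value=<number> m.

All working math holds full precision, and intermediates are shown rounded; one last rounding to 4 significant digits.
Sliding speed v = 95.58 mm/s = 0.09558 m/s. Path length L = v·t = 0.09558 m/s × 119.6 s = 11.43 m.
Hardness H = 1.618 GPa = 1.618e+09 Pa.
Pad sides 1.775 mm × 1.697 mm = 0.001775 m × 0.001697 m. Contact area A = 0.001775 m × 0.001697 m = 3.012e-06 m².
Expressed in SI base units: W = 119.0 N, H = 1.618e+09 Pa, K = 3.618e-06.
Archard volume V = K·W·L/H = 3.618e-06 · 119.0 · 11.43 / 1.618e+09 = 3.042e-12 m³.
Depth of wear h = V/A = 3.042e-12 / 3.012e-06 = 1.010e-06 m.

value=1.010e-06 m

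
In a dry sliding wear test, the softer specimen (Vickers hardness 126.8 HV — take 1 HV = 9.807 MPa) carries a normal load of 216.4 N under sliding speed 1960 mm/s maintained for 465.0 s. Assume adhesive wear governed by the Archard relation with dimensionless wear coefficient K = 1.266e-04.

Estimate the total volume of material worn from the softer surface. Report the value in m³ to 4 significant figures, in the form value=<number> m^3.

value=2.008e-08 m^3

Printed values are rounded; the algebra carries exact precision. Rounded once at the end to four significant figures.
Convert: Sliding speed v = 1960 mm/s = 1.960 m/s. Path length L = v·t = 1.960 m/s × 465.0 s = 911.4 m.
Convert: Hardness H = 126.8 HV × 9.807 MPa/HV = 1244 MPa = 1.244e+09 Pa.
In SI base units: W = 216.4 N, H = 1.244e+09 Pa, K = 1.266e-04.
Worn volume V = K·W·L/H = 1.266e-04 · 216.4 · 911.4 / 1.244e+09 = 2.008e-08 m³.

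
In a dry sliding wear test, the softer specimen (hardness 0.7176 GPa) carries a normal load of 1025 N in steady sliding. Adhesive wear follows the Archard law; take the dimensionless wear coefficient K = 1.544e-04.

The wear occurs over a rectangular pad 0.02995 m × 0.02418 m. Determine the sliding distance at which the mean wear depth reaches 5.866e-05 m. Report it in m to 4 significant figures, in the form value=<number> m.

The computation runs at exact precision. Intermediate values are shown rounded; rounded once at the end to four significant digits.
Convert: Hardness H = 0.7176 GPa = 7.176e+08 Pa.
Convert: Contact area A = 0.02995 m × 0.02418 m = 7.242e-04 m².
As SI base values: W = 1025 N, H = 7.176e+08 Pa, K = 1.544e-04.
Limit volume V_lim = h_lim·A = 5.866e-05 · 7.242e-04 = 4.248e-08 m³.
Thus life L = V_lim·H/(K·W) = 4.248e-08 · 7.176e+08 / (1.544e-04 · 1025) = 192.6 m.

value=192.6 m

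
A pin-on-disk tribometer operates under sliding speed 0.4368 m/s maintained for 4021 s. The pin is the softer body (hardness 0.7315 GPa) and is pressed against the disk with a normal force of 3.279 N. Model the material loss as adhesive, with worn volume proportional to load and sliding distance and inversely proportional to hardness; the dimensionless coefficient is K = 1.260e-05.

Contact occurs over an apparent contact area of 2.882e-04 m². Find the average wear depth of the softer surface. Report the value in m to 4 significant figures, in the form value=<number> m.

The intermediates appear rounded — every step keeps exact precision. Rounded just once, at 4 significant figures.
Convert: The distance L = v·t = 0.4368 m/s × 4021 s = 1756 m.
Convert: Hardness H = 0.7315 GPa = 7.315e+08 Pa.
SI base units throughout: W = 3.279 N, H = 7.315e+08 Pa, K = 1.260e-05.
Archard volume V = K·W·L/H = 1.260e-05 · 3.279 · 1756 / 7.315e+08 = 9.920e-11 m³.
Depth of wear h = V/A = 9.920e-11 / 2.882e-04 = 3.442e-07 m.

value=3.442e-07 m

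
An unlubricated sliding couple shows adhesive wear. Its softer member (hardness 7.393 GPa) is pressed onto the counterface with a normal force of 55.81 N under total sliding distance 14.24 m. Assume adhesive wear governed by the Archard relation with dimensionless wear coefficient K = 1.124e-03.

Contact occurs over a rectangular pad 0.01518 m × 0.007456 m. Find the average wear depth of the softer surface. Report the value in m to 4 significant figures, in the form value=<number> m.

Intermediates are printed rounded; each operation runs at exact precision; a single final rounding: 4 significant figures.
Hardness H = 7.393 GPa = 7.393e+09 Pa.
Contact area A = 0.01518 m × 0.007456 m = 1.132e-04 m².
As SI base values: W = 55.81 N, H = 7.393e+09 Pa, K = 1.124e-03.
The Archard volume V = K·W·L/H = 1.124e-03 · 55.81 · 14.24 / 7.393e+09 = 1.208e-10 m³.
Depth h = V/A = 1.208e-10 / 1.132e-04 = 1.068e-06 m.

value=1.068e-06 m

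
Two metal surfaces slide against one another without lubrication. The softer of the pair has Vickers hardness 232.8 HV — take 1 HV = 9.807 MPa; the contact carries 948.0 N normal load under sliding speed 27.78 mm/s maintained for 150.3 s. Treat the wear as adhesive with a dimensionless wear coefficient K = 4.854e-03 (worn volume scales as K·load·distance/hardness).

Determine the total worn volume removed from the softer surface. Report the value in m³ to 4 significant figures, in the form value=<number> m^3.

value=8.416e-09 m^3

Intermediate values are displayed rounded, and each operation carries full precision — a single final rounding, at 4 significant figures.
Sliding speed v = 27.78 mm/s = 0.02778 m/s. Distance covered L = v·t = 0.02778 m/s × 150.3 s = 4.175 m.
Hardness H = 232.8 HV × 9.807 MPa/HV = 2283 MPa = 2.283e+09 Pa.
In SI base units, W = 948.0 N, H = 2.283e+09 Pa, K = 4.854e-03.
Worn volume V = K·W·L/H = 4.854e-03 · 948.0 · 4.175 / 2.283e+09 = 8.416e-09 m³.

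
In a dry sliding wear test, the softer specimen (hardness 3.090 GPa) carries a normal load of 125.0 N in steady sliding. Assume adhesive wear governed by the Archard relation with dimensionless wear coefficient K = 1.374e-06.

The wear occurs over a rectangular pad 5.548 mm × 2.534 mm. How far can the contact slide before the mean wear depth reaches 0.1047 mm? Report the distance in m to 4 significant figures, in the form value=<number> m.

value=2.648e+04 m

Intermediate values appear rounded. The algebra runs at full float precision; one final rounding, at 4 significant digits.
Hardness H = 3.090 GPa = 3.090e+09 Pa.
Pad sides 5.548 mm × 2.534 mm = 0.005548 m × 0.002534 m. Contact area A = 0.005548 m × 0.002534 m = 1.406e-05 m².
Depth limit h_lim = 0.1047 mm = 1.047e-04 m.
Collected in SI base units: W = 125.0 N, H = 3.090e+09 Pa, K = 1.374e-06.
Wearable volume V_lim = h_lim·A = 1.047e-04 · 1.406e-05 = 1.472e-09 m³.
Inverting, life L = V_lim·H/(K·W) = 1.472e-09 · 3.090e+09 / (1.374e-06 · 125.0) = 2.648e+04 m.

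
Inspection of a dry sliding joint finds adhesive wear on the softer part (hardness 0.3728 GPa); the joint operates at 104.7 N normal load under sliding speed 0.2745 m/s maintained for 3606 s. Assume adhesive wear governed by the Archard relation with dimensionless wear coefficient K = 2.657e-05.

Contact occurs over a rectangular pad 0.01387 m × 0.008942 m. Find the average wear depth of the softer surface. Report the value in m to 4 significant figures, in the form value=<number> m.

The computation runs at full precision — displayed values are rounded, and one last rounding, at 4 significant figures.
Sliding distance L = v·t = 0.2745 m/s × 3606 s = 989.8 m.
Hardness H = 0.3728 GPa = 3.728e+08 Pa.
Contact area A = 0.01387 m × 0.008942 m = 1.240e-04 m².
Working in SI base units: W = 104.7 N, H = 3.728e+08 Pa, K = 2.657e-05.
Archard relation: V = K·W·L/H = 2.657e-05 · 104.7 · 989.8 / 3.728e+08 = 7.386e-09 m³.
Wear depth h = V/A = 7.386e-09 / 1.240e-04 = 5.956e-05 m.

value=5.956e-05 m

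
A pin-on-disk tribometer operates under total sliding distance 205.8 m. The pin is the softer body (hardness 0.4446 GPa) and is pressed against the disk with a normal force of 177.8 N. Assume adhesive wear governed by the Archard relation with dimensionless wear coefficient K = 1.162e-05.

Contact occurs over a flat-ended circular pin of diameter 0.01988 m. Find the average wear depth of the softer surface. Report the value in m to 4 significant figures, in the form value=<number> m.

value=3.081e-06 m

The intermediates appear rounded. All arithmetic holds full float precision; one final rounding: four significant figures.
Convert: Hardness H = 0.4446 GPa = 4.446e+08 Pa.
Convert: Contact area A = π·d²/4 = π·(0.01988 m)²/4 = 3.104e-04 m².
Collected in SI base units: W = 177.8 N, H = 4.446e+08 Pa, K = 1.162e-05.
Archard volume V = K·W·L/H = 1.162e-05 · 177.8 · 205.8 / 4.446e+08 = 9.563e-10 m³.
Wear depth h = V/A = 9.563e-10 / 3.104e-04 = 3.081e-06 m.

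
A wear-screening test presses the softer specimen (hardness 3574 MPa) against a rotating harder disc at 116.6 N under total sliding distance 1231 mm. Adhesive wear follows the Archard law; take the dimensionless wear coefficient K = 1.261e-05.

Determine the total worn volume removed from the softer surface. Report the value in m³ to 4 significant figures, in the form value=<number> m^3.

value=5.064e-13 m^3

Intermediate values are shown rounded. The algebra runs at exact precision, and a single final rounding to four significant digits.
Convert: Distance covered L = 1231 mm = 1.231 m.
Convert: Hardness H = 3574 MPa = 3.574e+09 Pa.
As SI base values: W = 116.6 N, H = 3.574e+09 Pa, K = 1.261e-05.
Wear volume V = K·W·L/H = 1.261e-05 · 116.6 · 1.231 / 3.574e+09 = 5.064e-13 m³.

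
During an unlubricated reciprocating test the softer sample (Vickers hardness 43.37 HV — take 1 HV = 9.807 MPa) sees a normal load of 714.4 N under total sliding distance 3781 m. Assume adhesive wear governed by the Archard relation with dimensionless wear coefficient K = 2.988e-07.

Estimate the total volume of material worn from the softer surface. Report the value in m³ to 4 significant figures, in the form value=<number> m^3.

Intermediates are printed rounded. All working math keeps full float precision, and rounded just once to four significant figures.
Convert: Hardness H = 43.37 HV × 9.807 MPa/HV = 425.3 MPa = 4.253e+08 Pa.
In SI base units: W = 714.4 N, H = 4.253e+08 Pa, K = 2.988e-07.
Worn volume V = K·W·L/H = 2.988e-07 · 714.4 · 3781 / 4.253e+08 = 1.898e-09 m³.

value=1.898e-09 m^3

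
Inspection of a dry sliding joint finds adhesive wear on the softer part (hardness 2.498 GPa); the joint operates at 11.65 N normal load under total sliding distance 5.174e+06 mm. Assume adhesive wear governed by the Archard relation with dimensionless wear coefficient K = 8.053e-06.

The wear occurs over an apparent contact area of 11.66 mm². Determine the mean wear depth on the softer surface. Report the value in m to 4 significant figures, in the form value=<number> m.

value=1.667e-05 m

The intermediates appear rounded — all arithmetic runs at exact precision; rounded just once, at 4 significant digits.
Distance covered L = 5.174e+06 mm = 5174 m.
Hardness H = 2.498 GPa = 2.498e+09 Pa.
Contact area A = 11.66 mm² = 1.166e-05 m².
As SI base values: W = 11.65 N, H = 2.498e+09 Pa, K = 8.053e-06.
Archard volume V = K·W·L/H = 8.053e-06 · 11.65 · 5174 / 2.498e+09 = 1.943e-10 m³.
Depth of wear h = V/A = 1.943e-10 / 1.166e-05 = 1.667e-05 m.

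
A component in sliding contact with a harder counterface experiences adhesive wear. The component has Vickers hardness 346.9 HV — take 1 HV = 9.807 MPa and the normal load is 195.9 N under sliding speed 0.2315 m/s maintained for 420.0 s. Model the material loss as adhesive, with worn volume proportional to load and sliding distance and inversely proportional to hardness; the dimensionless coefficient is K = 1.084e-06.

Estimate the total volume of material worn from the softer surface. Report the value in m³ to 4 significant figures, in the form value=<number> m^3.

Every step holds exact precision — quoted intermediates are rounded; a lone final rounding to four significant figures.
Convert: Distance covered L = v·t = 0.2315 m/s × 420.0 s = 97.23 m.
Convert: Hardness H = 346.9 HV × 9.807 MPa/HV = 3402 MPa = 3.402e+09 Pa.
SI base units throughout: W = 195.9 N, H = 3.402e+09 Pa, K = 1.084e-06.
Archard volume V = K·W·L/H = 1.084e-06 · 195.9 · 97.23 / 3.402e+09 = 6.069e-12 m³.

value=6.069e-12 m^3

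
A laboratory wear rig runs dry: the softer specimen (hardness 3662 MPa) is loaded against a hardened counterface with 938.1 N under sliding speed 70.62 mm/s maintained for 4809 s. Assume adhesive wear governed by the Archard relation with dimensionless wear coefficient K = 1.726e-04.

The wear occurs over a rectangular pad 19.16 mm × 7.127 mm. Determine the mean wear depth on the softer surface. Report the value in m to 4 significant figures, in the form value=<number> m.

value=1.100e-04 m

All arithmetic carries full float precision; printed values are rounded — a lone final rounding: four significant figures.
Sliding speed v = 70.62 mm/s = 0.07062 m/s. Distance covered L = v·t = 0.07062 m/s × 4809 s = 339.6 m.
Hardness H = 3662 MPa = 3.662e+09 Pa.
Pad sides 19.16 mm × 7.127 mm = 0.01916 m × 0.007127 m. Contact area A = 0.01916 m × 0.007127 m = 1.366e-04 m².
As SI base values: W = 938.1 N, H = 3.662e+09 Pa, K = 1.726e-04.
Worn volume V = K·W·L/H = 1.726e-04 · 938.1 · 339.6 / 3.662e+09 = 1.502e-08 m³.
Average depth h = V/A = 1.502e-08 / 1.366e-04 = 1.100e-04 m.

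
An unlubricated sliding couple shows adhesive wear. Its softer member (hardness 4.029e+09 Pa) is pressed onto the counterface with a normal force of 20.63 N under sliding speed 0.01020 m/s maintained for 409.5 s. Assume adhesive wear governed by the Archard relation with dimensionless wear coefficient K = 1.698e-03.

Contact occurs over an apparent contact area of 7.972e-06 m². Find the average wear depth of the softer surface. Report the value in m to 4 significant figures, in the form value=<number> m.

value=4.555e-06 m

Intermediates appear rounded; all working math holds full float precision, and one last rounding, at four significant figures.
Convert: Sliding distance L = v·t = 0.01020 m/s × 409.5 s = 4.177 m.
SI base units throughout: W = 20.63 N, H = 4.029e+09 Pa, K = 1.698e-03.
By Archard's law, V = K·W·L/H = 1.698e-03 · 20.63 · 4.177 / 4.029e+09 = 3.632e-11 m³.
Mean wear depth h = V/A = 3.632e-11 / 7.972e-06 = 4.555e-06 m.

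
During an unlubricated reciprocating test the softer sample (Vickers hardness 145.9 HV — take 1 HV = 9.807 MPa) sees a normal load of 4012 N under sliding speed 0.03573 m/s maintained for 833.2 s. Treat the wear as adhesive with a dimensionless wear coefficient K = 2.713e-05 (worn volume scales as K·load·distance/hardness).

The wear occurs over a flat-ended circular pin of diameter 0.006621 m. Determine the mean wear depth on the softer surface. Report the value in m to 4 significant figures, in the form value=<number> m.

value=6.578e-05 m

All working math carries full precision; intermediates appear rounded, and one last rounding, at 4 significant figures.
Distance covered L = v·t = 0.03573 m/s × 833.2 s = 29.77 m.
Hardness H = 145.9 HV × 9.807 MPa/HV = 1431 MPa = 1.431e+09 Pa.
Contact area A = π·d²/4 = π·(0.006621 m)²/4 = 3.443e-05 m².
Collected in SI base units: W = 4012 N, H = 1.431e+09 Pa, K = 2.713e-05.
Volume removed: V = K·W·L/H = 2.713e-05 · 4012 · 29.77 / 1.431e+09 = 2.265e-09 m³.
Mean wear depth h = V/A = 2.265e-09 / 3.443e-05 = 6.578e-05 m.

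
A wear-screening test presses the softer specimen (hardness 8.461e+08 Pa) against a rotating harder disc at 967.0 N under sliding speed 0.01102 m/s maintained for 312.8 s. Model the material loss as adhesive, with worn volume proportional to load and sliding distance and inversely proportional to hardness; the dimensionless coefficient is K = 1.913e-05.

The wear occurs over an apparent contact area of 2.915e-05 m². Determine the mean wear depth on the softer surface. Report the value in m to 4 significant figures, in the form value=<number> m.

The computation keeps exact precision, and the intermediates are shown rounded. Rounded just once to four significant digits.
Path length L = v·t = 0.01102 m/s × 312.8 s = 3.447 m.
Collected in SI base units: W = 967.0 N, H = 8.461e+08 Pa, K = 1.913e-05.
Apply Archard: V = K·W·L/H = 1.913e-05 · 967.0 · 3.447 / 8.461e+08 = 7.536e-11 m³.
Average depth h = V/A = 7.536e-11 / 2.915e-05 = 2.585e-06 m.

value=2.585e-06 m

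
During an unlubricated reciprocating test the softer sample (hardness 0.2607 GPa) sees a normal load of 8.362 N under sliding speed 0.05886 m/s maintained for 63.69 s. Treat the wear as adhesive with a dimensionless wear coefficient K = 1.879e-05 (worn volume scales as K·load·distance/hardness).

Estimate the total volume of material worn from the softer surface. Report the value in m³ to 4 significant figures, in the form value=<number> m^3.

value=2.259e-12 m^3

The algebra keeps full float precision. Quoted intermediates are rounded; a single final rounding: 4 significant digits.
Convert: The distance L = v·t = 0.05886 m/s × 63.69 s = 3.749 m.
Convert: Hardness H = 0.2607 GPa = 2.607e+08 Pa.
In SI base units: W = 8.362 N, H = 2.607e+08 Pa, K = 1.879e-05.
Wear volume V = K·W·L/H = 1.879e-05 · 8.362 · 3.749 / 2.607e+08 = 2.259e-12 m³.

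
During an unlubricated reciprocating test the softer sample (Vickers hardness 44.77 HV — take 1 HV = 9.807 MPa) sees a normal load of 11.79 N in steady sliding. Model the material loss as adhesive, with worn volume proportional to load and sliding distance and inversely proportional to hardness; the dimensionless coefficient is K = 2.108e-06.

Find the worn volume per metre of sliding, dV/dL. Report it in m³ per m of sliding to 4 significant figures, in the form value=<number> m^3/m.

The intermediates appear rounded, and all working math maintains exact precision. Rounded once at the end: 4 significant figures.
Convert: Hardness H = 44.77 HV × 9.807 MPa/HV = 439.1 MPa = 4.391e+08 Pa.
In SI base units, W = 11.79 N, H = 4.391e+08 Pa, K = 2.108e-06.
Wear rate dV/dL = K·W/H, so: 2.108e-06 · 11.79 / 4.391e+08 = 5.661e-14 m³/m.

value=5.661e-14 m^3/m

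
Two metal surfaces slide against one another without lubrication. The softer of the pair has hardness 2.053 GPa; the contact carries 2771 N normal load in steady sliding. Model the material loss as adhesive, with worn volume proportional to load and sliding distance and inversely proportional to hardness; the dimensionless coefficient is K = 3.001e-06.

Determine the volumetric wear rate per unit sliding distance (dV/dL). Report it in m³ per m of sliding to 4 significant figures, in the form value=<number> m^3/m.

Intermediates are shown rounded, and all working math maintains full float precision; one last rounding: four significant figures.
Hardness H = 2.053 GPa = 2.053e+09 Pa.
In SI base units, W = 2771 N, H = 2.053e+09 Pa, K = 3.001e-06.
Rate of wear dV/dL = K·W/H (no L dependence): 3.001e-06 · 2771 / 2.053e+09 = 4.051e-12 m³/m.

value=4.051e-12 m^3/m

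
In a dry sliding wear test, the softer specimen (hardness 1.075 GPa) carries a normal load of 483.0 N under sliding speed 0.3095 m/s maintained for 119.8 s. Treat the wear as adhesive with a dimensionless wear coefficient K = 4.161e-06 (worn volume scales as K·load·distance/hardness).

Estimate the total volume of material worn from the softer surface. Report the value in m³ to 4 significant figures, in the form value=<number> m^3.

value=6.932e-11 m^3

The algebra keeps full float precision, and shown intermediates are rounded. Rounded once at the end, at 4 significant digits.
Convert: Total distance L = v·t = 0.3095 m/s × 119.8 s = 37.08 m.
Convert: Hardness H = 1.075 GPa = 1.075e+09 Pa.
Restated in SI base units: W = 483.0 N, H = 1.075e+09 Pa, K = 4.161e-06.
Worn volume V = K·W·L/H = 4.161e-06 · 483.0 · 37.08 / 1.075e+09 = 6.932e-11 m³.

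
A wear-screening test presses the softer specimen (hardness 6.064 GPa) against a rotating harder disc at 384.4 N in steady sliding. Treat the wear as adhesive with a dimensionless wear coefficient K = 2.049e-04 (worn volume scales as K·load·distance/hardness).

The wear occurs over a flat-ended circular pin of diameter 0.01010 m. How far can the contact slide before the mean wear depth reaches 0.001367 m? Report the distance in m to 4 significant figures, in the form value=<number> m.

value=8432 m

Each operation holds full float precision — shown intermediates are rounded — one final rounding to 4 significant figures.
Convert: Hardness H = 6.064 GPa = 6.064e+09 Pa.
Convert: Contact area A = π·d²/4 = π·(0.01010 m)²/4 = 8.012e-05 m².
Collected in SI base units: W = 384.4 N, H = 6.064e+09 Pa, K = 2.049e-04.
Volume at the limit: V_lim = h_lim·A = 0.001367 · 8.012e-05 = 1.095e-07 m³.
Thus life L = V_lim·H/(K·W) = 1.095e-07 · 6.064e+09 / (2.049e-04 · 384.4) = 8432 m.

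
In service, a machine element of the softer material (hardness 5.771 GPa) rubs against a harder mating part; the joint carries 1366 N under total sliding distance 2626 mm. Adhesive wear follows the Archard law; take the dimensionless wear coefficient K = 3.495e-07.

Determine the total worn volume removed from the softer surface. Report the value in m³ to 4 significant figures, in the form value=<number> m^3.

value=2.172e-13 m^3

All working math runs at full float precision. Intermediates appear rounded, and rounded once at the end to four significant figures.
Convert: Path length L = 2626 mm = 2.626 m.
Convert: Hardness H = 5.771 GPa = 5.771e+09 Pa.
Restated in SI base units: W = 1366 N, H = 5.771e+09 Pa, K = 3.495e-07.
Wear volume V = K·W·L/H = 3.495e-07 · 1366 · 2.626 / 5.771e+09 = 2.172e-13 m³.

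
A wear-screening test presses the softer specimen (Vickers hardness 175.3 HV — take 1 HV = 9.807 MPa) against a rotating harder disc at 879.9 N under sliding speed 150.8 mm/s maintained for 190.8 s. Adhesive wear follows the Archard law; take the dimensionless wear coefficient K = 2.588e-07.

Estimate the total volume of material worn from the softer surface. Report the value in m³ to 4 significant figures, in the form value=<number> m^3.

Every step keeps full precision; intermediates appear rounded, and rounded once at the end, at four significant figures.
Convert: Sliding speed v = 150.8 mm/s = 0.1508 m/s. The distance L = v·t = 0.1508 m/s × 190.8 s = 28.77 m.
Convert: Hardness H = 175.3 HV × 9.807 MPa/HV = 1719 MPa = 1.719e+09 Pa.
SI base units throughout: W = 879.9 N, H = 1.719e+09 Pa, K = 2.588e-07.
Archard volume V = K·W·L/H = 2.588e-07 · 879.9 · 28.77 / 1.719e+09 = 3.811e-12 m³.

value=3.811e-12 m^3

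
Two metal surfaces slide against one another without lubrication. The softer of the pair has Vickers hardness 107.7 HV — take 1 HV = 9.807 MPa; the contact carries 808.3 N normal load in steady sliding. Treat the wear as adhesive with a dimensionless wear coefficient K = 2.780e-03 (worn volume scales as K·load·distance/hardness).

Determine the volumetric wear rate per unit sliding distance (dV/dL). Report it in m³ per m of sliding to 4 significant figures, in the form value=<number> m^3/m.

Intermediates are shown rounded — the computation carries exact precision — one final rounding, at four significant digits.
Hardness H = 107.7 HV × 9.807 MPa/HV = 1056 MPa = 1.056e+09 Pa.
Expressed in SI base units: W = 808.3 N, H = 1.056e+09 Pa, K = 2.780e-03.
Rate of wear dV/dL = K·W/H — distance-free: 2.780e-03 · 808.3 / 1.056e+09 = 2.127e-09 m³/m.

value=2.127e-09 m^3/m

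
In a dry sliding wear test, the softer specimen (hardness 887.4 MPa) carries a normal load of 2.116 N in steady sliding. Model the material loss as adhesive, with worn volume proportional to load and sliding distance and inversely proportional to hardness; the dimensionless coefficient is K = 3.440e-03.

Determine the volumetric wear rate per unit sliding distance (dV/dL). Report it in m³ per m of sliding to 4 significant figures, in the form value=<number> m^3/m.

value=8.203e-12 m^3/m

Displayed values are rounded; all working math maintains full float precision. Rounded just once, at 4 significant figures.
Convert: Hardness H = 887.4 MPa = 8.874e+08 Pa.
Restated in SI base units: W = 2.116 N, H = 8.874e+08 Pa, K = 3.440e-03.
Rate of wear dV/dL = K·W/H — distance-free: 3.440e-03 · 2.116 / 8.874e+08 = 8.203e-12 m³/m.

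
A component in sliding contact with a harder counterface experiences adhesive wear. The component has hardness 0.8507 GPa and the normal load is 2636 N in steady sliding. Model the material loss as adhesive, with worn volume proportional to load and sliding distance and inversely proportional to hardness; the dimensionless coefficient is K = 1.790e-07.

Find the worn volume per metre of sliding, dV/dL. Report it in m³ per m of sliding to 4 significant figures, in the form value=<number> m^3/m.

value=5.547e-13 m^3/m

Each operation carries exact precision. Intermediate values are shown rounded; a lone final rounding: four significant figures.
Hardness H = 0.8507 GPa = 8.507e+08 Pa.
In SI base units, W = 2636 N, H = 8.507e+08 Pa, K = 1.790e-07.
Sliding wear rate dV/dL = K·W/H — distance-free: 1.790e-07 · 2636 / 8.507e+08 = 5.547e-13 m³/m.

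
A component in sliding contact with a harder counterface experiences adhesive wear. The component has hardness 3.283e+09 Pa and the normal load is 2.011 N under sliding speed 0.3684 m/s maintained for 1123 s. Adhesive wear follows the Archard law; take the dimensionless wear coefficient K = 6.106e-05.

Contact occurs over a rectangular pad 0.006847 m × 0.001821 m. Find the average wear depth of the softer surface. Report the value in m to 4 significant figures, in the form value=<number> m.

value=1.241e-06 m

The computation keeps full precision; the intermediates are shown rounded. Rounded just once, at four significant figures.
Path length L = v·t = 0.3684 m/s × 1123 s = 413.7 m.
Contact area A = 0.006847 m × 0.001821 m = 1.247e-05 m².
In SI base units, W = 2.011 N, H = 3.283e+09 Pa, K = 6.106e-05.
Volume removed: V = K·W·L/H = 6.106e-05 · 2.011 · 413.7 / 3.283e+09 = 1.547e-11 m³.
Mean wear depth h = V/A = 1.547e-11 / 1.247e-05 = 1.241e-06 m.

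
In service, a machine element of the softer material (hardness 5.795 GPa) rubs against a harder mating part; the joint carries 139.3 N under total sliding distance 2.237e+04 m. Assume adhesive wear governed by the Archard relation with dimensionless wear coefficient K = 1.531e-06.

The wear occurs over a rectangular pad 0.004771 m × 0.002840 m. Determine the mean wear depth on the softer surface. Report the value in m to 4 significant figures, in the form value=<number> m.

value=6.076e-05 m

The algebra carries full precision; intermediate values are displayed rounded. Rounded just once to 4 significant figures.
Convert: Hardness H = 5.795 GPa = 5.795e+09 Pa.
Convert: Contact area A = 0.004771 m × 0.002840 m = 1.355e-05 m².
Restated in SI base units: W = 139.3 N, H = 5.795e+09 Pa, K = 1.531e-06.
Volume removed: V = K·W·L/H = 1.531e-06 · 139.3 · 2.237e+04 / 5.795e+09 = 8.233e-10 m³.
Depth h = V/A = 8.233e-10 / 1.355e-05 = 6.076e-05 m.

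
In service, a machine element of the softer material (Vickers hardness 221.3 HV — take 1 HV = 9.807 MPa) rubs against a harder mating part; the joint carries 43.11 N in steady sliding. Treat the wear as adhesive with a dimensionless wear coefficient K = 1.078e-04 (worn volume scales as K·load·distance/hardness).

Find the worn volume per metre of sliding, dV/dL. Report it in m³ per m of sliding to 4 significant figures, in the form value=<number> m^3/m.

All working math carries full precision, and intermediates are displayed rounded, and one final rounding: 4 significant figures.
Convert: Hardness H = 221.3 HV × 9.807 MPa/HV = 2170 MPa = 2.170e+09 Pa.
Collected in SI base units: W = 43.11 N, H = 2.170e+09 Pa, K = 1.078e-04.
The wear rate dV/dL = K·W/H — distance-free: 1.078e-04 · 43.11 / 2.170e+09 = 2.141e-12 m³/m.

value=2.141e-12 m^3/m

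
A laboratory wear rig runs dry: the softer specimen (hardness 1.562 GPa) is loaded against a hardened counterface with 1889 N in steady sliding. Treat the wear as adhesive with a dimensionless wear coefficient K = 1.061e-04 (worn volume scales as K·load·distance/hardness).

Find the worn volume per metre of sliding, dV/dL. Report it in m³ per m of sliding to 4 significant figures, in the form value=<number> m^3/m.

value=1.283e-10 m^3/m

Intermediates are printed rounded, and the computation maintains full precision — a single final rounding, at four significant figures.
Hardness H = 1.562 GPa = 1.562e+09 Pa.
Expressed in SI base units: W = 1889 N, H = 1.562e+09 Pa, K = 1.061e-04.
Volumetric rate dV/dL = K·W/H, so: 1.061e-04 · 1889 / 1.562e+09 = 1.283e-10 m³/m.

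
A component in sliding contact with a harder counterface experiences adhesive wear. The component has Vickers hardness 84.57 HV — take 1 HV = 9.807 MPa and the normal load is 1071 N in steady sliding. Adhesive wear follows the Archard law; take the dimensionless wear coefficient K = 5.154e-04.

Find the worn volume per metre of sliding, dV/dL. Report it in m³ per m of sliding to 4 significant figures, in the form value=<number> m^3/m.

value=6.656e-10 m^3/m

The computation holds full precision, and the intermediates appear rounded. Rounded just once to 4 significant digits.
Hardness H = 84.57 HV × 9.807 MPa/HV = 829.4 MPa = 8.294e+08 Pa.
Collected in SI base units: W = 1071 N, H = 8.294e+08 Pa, K = 5.154e-04.
Wear rate dV/dL = K·W/H — distance-free: 5.154e-04 · 1071 / 8.294e+08 = 6.656e-10 m³/m.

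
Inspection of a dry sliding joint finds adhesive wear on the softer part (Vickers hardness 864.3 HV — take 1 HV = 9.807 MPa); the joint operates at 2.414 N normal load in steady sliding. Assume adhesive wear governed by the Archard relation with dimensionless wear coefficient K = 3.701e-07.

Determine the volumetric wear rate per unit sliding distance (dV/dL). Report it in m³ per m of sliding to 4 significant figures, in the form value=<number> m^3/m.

value=1.054e-16 m^3/m

All arithmetic holds exact precision. Quoted intermediates are rounded — one last rounding: 4 significant figures.
Convert: Hardness H = 864.3 HV × 9.807 MPa/HV = 8476 MPa = 8.476e+09 Pa.
In SI base units, W = 2.414 N, H = 8.476e+09 Pa, K = 3.701e-07.
Volumetric rate dV/dL = K·W/H (independent of L): 3.701e-07 · 2.414 / 8.476e+09 = 1.054e-16 m³/m.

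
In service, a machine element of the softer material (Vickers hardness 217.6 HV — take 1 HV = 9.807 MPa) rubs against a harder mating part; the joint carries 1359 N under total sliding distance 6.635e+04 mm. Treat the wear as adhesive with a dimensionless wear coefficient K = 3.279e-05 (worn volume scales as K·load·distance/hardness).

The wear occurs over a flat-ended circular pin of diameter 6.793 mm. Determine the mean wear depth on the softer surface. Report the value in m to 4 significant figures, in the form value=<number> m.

Intermediates appear rounded; each operation keeps full precision, and one last rounding: 4 significant figures.
Distance covered L = 6.635e+04 mm = 66.35 m.
Hardness H = 217.6 HV × 9.807 MPa/HV = 2134 MPa = 2.134e+09 Pa.
Pin diameter d = 6.793 mm = 0.006793 m. Contact area A = π·d²/4 = π·(0.006793 m)²/4 = 3.624e-05 m².
Restated in SI base units: W = 1359 N, H = 2.134e+09 Pa, K = 3.279e-05.
The Archard volume V = K·W·L/H = 3.279e-05 · 1359 · 66.35 / 2.134e+09 = 1.386e-09 m³.
Mean wear depth h = V/A = 1.386e-09 / 3.624e-05 = 3.823e-05 m.

value=3.823e-05 m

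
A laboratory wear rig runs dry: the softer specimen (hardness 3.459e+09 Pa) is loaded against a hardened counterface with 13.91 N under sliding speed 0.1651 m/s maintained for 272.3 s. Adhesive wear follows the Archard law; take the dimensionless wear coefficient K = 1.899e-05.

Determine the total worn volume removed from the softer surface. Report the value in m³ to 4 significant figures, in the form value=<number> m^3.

Intermediates are shown rounded; each operation maintains full precision; a single final rounding: four significant digits.
Convert: The distance L = v·t = 0.1651 m/s × 272.3 s = 44.96 m.
SI base units throughout: W = 13.91 N, H = 3.459e+09 Pa, K = 1.899e-05.
Volume removed: V = K·W·L/H = 1.899e-05 · 13.91 · 44.96 / 3.459e+09 = 3.433e-12 m³.

value=3.433e-12 m^3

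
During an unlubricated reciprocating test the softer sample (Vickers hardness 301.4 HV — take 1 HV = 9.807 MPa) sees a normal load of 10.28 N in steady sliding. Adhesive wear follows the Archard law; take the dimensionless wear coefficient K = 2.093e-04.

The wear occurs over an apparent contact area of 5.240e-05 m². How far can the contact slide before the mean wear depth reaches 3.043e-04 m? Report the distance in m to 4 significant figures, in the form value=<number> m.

Each operation carries full precision. Intermediate values appear rounded, and rounded once at the end to 4 significant figures.
Hardness H = 301.4 HV × 9.807 MPa/HV = 2956 MPa = 2.956e+09 Pa.
Working in SI base units: W = 10.28 N, H = 2.956e+09 Pa, K = 2.093e-04.
Wearable volume V_lim = h_lim·A = 3.043e-04 · 5.240e-05 = 1.595e-08 m³.
Life L = V_lim·H/(K·W) = 1.595e-08 · 2.956e+09 / (2.093e-04 · 10.28) = 2.191e+04 m.

value=2.191e+04 m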